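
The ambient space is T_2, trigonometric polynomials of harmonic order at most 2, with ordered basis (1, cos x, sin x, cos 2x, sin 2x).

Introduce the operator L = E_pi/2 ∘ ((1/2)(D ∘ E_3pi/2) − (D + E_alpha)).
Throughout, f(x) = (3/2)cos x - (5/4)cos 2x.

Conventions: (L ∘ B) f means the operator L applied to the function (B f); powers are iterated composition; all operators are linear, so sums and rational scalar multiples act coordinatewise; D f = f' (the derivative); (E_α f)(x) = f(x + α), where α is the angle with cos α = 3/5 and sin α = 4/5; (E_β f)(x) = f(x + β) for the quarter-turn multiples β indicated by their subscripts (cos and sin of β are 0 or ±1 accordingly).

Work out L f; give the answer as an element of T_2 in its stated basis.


the image equals g(x) = (27/10)cos x + (3/20)sin x + (7/20)cos 2x + (99/20)sin 2x

E_3pi/2 f = (3/2)sin x + (5/4)cos 2x
D E_3pi/2 f = (3/2)cos x - (5/2)sin 2x
((1/2)(D ∘ E_3pi/2)) f = (3/4)cos x - (5/4)sin 2x
D f = -(3/2)sin x + (5/2)sin 2x
E_alpha f = (9/10)cos x - (6/5)sin x + (7/20)cos 2x + (6/5)sin 2x
(D + E_alpha) f = (9/10)cos x - (27/10)sin x + (7/20)cos 2x + (37/10)sin 2x
(-(D + E_alpha)) f = -(9/10)cos x + (27/10)sin x - (7/20)cos 2x - (37/10)sin 2x
((1/2)(D ∘ E_3pi/2) − (D + E_alpha)) f = -(3/20)cos x + (27/10)sin x - (7/20)cos 2x - (99/20)sin 2x
E_pi/2 ((1/2)(D ∘ E_3pi/2) − (D + E_alpha)) f = (27/10)cos x + (3/20)sin x + (7/20)cos 2x + (99/20)sin 2x


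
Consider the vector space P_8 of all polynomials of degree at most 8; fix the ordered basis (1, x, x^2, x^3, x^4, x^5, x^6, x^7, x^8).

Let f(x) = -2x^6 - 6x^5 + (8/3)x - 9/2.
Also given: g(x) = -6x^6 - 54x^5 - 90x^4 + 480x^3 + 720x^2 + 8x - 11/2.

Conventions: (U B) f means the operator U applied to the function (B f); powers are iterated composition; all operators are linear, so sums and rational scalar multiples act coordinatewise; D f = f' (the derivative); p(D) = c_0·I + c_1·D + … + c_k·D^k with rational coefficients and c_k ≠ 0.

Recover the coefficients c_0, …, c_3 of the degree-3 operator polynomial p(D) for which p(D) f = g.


p(D) = 3·I + 3·D − 2·D^3, i.e. c_0 = 3, c_1 = 3, c_2 = 0, c_3 = -2

D^0 f = -2x^6 - 6x^5 + (8/3)x - 9/2
D^1 f = -12x^5 - 30x^4 + 8/3
D^2 f = -60x^4 - 120x^3
D^3 f = -240x^3 - 360x^2
matching coefficients of g against c_0 f + c_1 Df + … from the top degree down determines the c_i
solution: c_0 = 3, c_1 = 3, c_2 = 0, c_3 = -2


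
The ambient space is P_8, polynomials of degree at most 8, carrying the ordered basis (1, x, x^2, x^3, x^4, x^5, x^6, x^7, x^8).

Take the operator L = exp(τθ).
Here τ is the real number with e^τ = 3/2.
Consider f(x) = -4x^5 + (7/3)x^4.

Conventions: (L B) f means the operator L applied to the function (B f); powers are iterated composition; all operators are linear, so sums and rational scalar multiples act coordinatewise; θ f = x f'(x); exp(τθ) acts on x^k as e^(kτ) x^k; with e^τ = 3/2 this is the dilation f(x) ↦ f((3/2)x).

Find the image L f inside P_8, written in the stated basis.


exp(τθ) x^k = e^(kτ) x^k; with e^τ = 3/2 this sends x^k to (3/2)^k x^k
x^4 ↦ 81/16 x^4
x^5 ↦ 243/32 x^5
applying this coordinatewise to f: exp(τθ) f = -(243/8)x^5 + (189/16)x^4

the image equals g(x) = -(243/8)x^5 + (189/16)x^4


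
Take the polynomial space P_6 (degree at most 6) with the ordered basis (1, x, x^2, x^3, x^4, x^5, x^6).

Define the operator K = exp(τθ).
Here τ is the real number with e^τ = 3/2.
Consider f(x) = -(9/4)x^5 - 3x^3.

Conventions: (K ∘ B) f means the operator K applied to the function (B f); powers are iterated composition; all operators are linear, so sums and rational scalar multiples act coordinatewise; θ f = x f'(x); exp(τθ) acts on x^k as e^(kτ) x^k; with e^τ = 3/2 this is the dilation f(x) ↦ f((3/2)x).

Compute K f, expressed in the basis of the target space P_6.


exp(τθ) x^k = e^(kτ) x^k; with e^τ = 3/2 this sends x^k to (3/2)^k x^k
x^3 ↦ 27/8 x^3
x^5 ↦ 243/32 x^5
applying this coordinatewise to f: exp(τθ) f = -(2187/128)x^5 - (81/8)x^3

the image equals g(x) = -(2187/128)x^5 - (81/8)x^3


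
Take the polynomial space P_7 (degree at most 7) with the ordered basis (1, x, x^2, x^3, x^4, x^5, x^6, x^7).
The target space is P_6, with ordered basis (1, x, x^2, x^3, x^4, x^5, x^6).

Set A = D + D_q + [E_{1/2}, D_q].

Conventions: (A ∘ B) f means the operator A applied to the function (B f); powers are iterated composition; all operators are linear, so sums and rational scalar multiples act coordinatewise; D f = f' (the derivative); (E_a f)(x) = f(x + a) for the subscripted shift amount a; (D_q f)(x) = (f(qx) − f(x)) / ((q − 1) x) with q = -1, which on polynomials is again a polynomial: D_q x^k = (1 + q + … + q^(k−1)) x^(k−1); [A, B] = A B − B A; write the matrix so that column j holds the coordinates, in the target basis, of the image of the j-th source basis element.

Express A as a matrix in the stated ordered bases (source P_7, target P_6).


the matrix is [[0, 2, -1, -1/2, -1/2, -1/4, -3/16, -3/32]; [0, 0, 2, 1, 0, 1/2, 0, 3/16]; [0, 0, 0, 4, -2, -1, -5/2, -5/4]; [0, 0, 0, 0, 4, 2, 0, 5/2]; [0, 0, 0, 0, 0, 6, -3, -3/2]; [0, 0, 0, 0, 0, 0, 6, 3]; [0, 0, 0, 0, 0, 0, 0, 8]] (rows listed top to bottom)

image of 1: 0
image of x: 2
image of x^2: 2x - 1
image of x^3: 4x^2 + x - 1/2
image of x^4: 4x^3 - 2x^2 - 1/2
image of x^5: 6x^4 + 2x^3 - x^2 + (1/2)x - 1/4
image of x^6: 6x^5 - 3x^4 - (5/2)x^2 - 3/16
image of x^7: 8x^6 + 3x^5 - (3/2)x^4 + (5/2)x^3 - (5/4)x^2 + (3/16)x - 3/32
each image's coordinates form column j of the matrix


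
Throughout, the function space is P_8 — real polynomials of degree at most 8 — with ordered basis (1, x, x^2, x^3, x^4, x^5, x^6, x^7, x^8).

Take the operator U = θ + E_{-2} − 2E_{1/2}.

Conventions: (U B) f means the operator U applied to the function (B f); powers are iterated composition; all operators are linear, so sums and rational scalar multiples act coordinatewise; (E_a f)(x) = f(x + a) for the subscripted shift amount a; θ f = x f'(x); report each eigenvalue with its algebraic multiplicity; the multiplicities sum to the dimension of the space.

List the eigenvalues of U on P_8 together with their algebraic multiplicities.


image of 1: -1
image of x: -3
image of x^2: x^2 - 6x + 7/2
image of x^3: 2x^3 - 9x^2 + (21/2)x - 33/4
image of x^4: 3x^4 - 12x^3 + 21x^2 - 33x + 127/8
image of x^5: 4x^5 - 15x^4 + 35x^3 - (165/2)x^2 + (635/8)x - 513/16
image of x^6: 5x^6 - 18x^5 + (105/2)x^4 - 165x^3 + (1905/8)x^2 - (1539/8)x + 2047/32
image of x^7: 6x^7 - 21x^6 + (147/2)x^5 - (1155/4)x^4 + (4445/8)x^3 - (10773/16)x^2 + (14329/32)x - 8193/64
image of x^8: 7x^8 - 24x^7 + 98x^6 - 462x^5 + (4445/4)x^4 - (3591/2)x^3 + (14329/8)x^2 - (8193/8)x + 32767/128
the matrix is upper triangular; its diagonal is (-1, 0, 1, 2, 3, 4, 5, 6, 7)
for a triangular matrix the eigenvalues are the diagonal entries, with algebraic multiplicity their repetition count

λ = -1 (multiplicity 1), λ = 0 (multiplicity 1), λ = 1 (multiplicity 1), λ = 2 (multiplicity 1), λ = 3 (multiplicity 1), λ = 4 (multiplicity 1), λ = 5 (multiplicity 1), λ = 6 (multiplicity 1), λ = 7 (multiplicity 1)


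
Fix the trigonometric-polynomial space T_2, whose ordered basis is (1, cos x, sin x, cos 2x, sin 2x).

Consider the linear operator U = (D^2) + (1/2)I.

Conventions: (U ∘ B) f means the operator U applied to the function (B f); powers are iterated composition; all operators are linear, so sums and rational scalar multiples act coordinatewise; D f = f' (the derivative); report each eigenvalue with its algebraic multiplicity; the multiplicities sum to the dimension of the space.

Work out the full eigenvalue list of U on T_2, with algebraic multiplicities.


λ = -7/2 (multiplicity 2), λ = -1/2 (multiplicity 2), λ = 1/2 (multiplicity 1)

image of 1: 1/2
image of cos x: -(1/2)cos x
image of sin x: -(1/2)sin x
image of cos 2x: -(7/2)cos 2x
image of sin 2x: -(7/2)sin 2x
the matrix is diagonal; its diagonal is (1/2, -1/2, -1/2, -7/2, -7/2)
for a triangular matrix the eigenvalues are the diagonal entries, with algebraic multiplicity their repetition count


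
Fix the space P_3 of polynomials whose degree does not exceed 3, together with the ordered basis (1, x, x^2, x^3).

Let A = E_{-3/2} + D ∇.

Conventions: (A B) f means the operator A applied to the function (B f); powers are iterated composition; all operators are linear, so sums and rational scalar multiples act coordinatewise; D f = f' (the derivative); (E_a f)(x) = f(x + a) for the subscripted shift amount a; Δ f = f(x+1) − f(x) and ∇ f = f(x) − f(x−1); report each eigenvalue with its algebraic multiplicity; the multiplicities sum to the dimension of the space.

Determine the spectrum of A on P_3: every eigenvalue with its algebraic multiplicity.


λ = 1 (multiplicity 4)

image of 1: 1
image of x: x - 3/2
image of x^2: x^2 - 3x + 17/4
image of x^3: x^3 - (9/2)x^2 + (51/4)x - 51/8
the matrix is upper triangular; its diagonal is (1, 1, 1, 1)
for a triangular matrix the eigenvalues are the diagonal entries, with algebraic multiplicity their repetition count


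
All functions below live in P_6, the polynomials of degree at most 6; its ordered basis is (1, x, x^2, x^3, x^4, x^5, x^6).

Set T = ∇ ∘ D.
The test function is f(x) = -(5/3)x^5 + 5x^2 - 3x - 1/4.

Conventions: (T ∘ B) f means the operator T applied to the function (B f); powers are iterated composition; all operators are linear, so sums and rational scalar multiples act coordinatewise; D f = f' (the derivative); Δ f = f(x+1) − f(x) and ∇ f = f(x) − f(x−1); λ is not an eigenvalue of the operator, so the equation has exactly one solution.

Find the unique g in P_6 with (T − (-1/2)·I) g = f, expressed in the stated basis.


the result is g(x) = -(10/3)x^5 + (400/3)x^3 - 190x^2 - (4418/3)x + 9157/6

write g with unknown coordinates in the stated basis and equate coefficients in (T − (-1/2)·I) g = f
solving from the highest basis element down gives g = -(10/3)x^5 + (400/3)x^3 - 190x^2 - (4418/3)x + 9157/6
check: T g = -(200/3)x^3 + 100x^2 + (2200/3)x - 2290/3
so T g − (-1/2)·g = -(5/3)x^5 + 5x^2 - 3x - 1/4 = f ✓


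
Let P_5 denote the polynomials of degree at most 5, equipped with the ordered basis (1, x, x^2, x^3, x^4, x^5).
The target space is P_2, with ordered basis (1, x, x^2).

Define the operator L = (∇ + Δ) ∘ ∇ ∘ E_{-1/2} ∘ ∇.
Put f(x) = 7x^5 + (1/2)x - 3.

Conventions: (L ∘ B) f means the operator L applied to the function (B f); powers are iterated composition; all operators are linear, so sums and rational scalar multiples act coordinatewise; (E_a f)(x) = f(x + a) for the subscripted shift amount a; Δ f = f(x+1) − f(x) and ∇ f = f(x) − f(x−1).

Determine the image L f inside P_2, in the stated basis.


the result is g(x) = 840x^2 - 2520x + 2310

∇ f = 35x^4 - 70x^3 + 70x^2 - 35x + 15/2
E_{-1/2} ∇ f = 35x^4 - 140x^3 + (455/2)x^2 - 175x + 855/16
∇ E_{-1/2} ∇ f = 140x^3 - 630x^2 + 1015x - 1155/2
∇ (∇ ∘ E_{-1/2} ∘ ∇) f = 420x^2 - 1680x + 1785
Δ (∇ ∘ E_{-1/2} ∘ ∇) f = 420x^2 - 840x + 525
(∇ + Δ) (∇ ∘ E_{-1/2} ∘ ∇) f = 840x^2 - 2520x + 2310


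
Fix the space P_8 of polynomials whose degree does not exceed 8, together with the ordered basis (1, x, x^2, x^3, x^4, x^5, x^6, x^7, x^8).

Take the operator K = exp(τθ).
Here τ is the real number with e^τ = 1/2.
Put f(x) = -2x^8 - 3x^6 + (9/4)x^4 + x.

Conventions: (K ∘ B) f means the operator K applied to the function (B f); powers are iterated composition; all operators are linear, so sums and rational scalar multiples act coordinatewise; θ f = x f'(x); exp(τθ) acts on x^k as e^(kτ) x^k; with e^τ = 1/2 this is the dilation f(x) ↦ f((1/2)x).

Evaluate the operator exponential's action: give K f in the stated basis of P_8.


exp(τθ) x^k = e^(kτ) x^k; with e^τ = 1/2 this sends x^k to (1/2)^k x^k
x ↦ 1/2 x
x^4 ↦ 1/16 x^4
x^6 ↦ 1/64 x^6
x^8 ↦ 1/256 x^8
applying this coordinatewise to f: exp(τθ) f = -(1/128)x^8 - (3/64)x^6 + (9/64)x^4 + (1/2)x

the result is g(x) = -(1/128)x^8 - (3/64)x^6 + (9/64)x^4 + (1/2)x


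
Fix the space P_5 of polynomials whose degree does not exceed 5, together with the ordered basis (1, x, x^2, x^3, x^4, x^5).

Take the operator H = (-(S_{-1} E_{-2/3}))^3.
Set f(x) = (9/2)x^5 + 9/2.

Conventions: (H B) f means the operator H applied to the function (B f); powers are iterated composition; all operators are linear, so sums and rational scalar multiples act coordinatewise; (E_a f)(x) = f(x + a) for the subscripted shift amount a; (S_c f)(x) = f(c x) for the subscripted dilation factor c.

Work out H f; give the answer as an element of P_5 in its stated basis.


the result is g(x) = (9/2)x^5 + 15x^4 + 20x^3 + (40/3)x^2 + (40/9)x - 211/54

E_{-2/3} f = (9/2)x^5 - 15x^4 + 20x^3 - (40/3)x^2 + (40/9)x + 211/54
S_{-1} E_{-2/3} f = -(9/2)x^5 - 15x^4 - 20x^3 - (40/3)x^2 - (40/9)x + 211/54
(-(S_{-1} E_{-2/3})) f = (9/2)x^5 + 15x^4 + 20x^3 + (40/3)x^2 + (40/9)x - 211/54
E_{-2/3} (-(S_{-1} E_{-2/3})) f = (9/2)x^5 - 9/2
S_{-1} E_{-2/3} (-(S_{-1} E_{-2/3})) f = -(9/2)x^5 - 9/2
(-(S_{-1} E_{-2/3})) (-(S_{-1} E_{-2/3})) f = (9/2)x^5 + 9/2
E_{-2/3} (-(S_{-1} E_{-2/3})) (-(S_{-1} E_{-2/3})) f = (9/2)x^5 - 15x^4 + 20x^3 - (40/3)x^2 + (40/9)x + 211/54
S_{-1} E_{-2/3} (-(S_{-1} E_{-2/3})) (-(S_{-1} E_{-2/3})) f = -(9/2)x^5 - 15x^4 - 20x^3 - (40/3)x^2 - (40/9)x + 211/54
(-(S_{-1} E_{-2/3})) (-(S_{-1} E_{-2/3})) (-(S_{-1} E_{-2/3})) f = (9/2)x^5 + 15x^4 + 20x^3 + (40/3)x^2 + (40/9)x - 211/54


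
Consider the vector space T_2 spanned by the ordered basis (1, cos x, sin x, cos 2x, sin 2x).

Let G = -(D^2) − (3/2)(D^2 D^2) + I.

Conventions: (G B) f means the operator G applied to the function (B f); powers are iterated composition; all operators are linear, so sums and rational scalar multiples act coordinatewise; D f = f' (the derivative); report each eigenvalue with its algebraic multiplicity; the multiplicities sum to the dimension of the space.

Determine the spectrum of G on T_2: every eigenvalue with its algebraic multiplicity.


λ = -19 (multiplicity 2), λ = 1/2 (multiplicity 2), λ = 1 (multiplicity 1)

image of 1: 1
image of cos x: (1/2)cos x
image of sin x: (1/2)sin x
image of cos 2x: -19cos 2x
image of sin 2x: -19sin 2x
the matrix is diagonal; its diagonal is (1, 1/2, 1/2, -19, -19)
for a triangular matrix the eigenvalues are the diagonal entries, with algebraic multiplicity their repetition count


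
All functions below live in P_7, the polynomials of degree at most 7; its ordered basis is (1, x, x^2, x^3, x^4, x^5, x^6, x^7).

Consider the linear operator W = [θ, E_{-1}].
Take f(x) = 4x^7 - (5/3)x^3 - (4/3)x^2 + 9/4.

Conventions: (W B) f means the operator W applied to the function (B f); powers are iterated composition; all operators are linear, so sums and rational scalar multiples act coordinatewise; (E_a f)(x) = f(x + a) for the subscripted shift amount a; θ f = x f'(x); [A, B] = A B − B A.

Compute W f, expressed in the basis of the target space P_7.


the image equals g(x) = 28x^6 - 168x^5 + 420x^4 - 560x^3 + 415x^2 - (482/3)x + 77/3

E_{-1} f = 4x^7 - 28x^6 + 84x^5 - 140x^4 + (415/3)x^3 - (241/3)x^2 + (77/3)x - 17/12
θ E_{-1} f = 28x^7 - 168x^6 + 420x^5 - 560x^4 + 415x^3 - (482/3)x^2 + (77/3)x
θ f = 28x^7 - 5x^3 - (8/3)x^2
E_{-1} θ f = 28x^7 - 196x^6 + 588x^5 - 980x^4 + 975x^3 - (1727/3)x^2 + (559/3)x - 77/3
[θ, E_{-1}] f = 28x^6 - 168x^5 + 420x^4 - 560x^3 + 415x^2 - (482/3)x + 77/3


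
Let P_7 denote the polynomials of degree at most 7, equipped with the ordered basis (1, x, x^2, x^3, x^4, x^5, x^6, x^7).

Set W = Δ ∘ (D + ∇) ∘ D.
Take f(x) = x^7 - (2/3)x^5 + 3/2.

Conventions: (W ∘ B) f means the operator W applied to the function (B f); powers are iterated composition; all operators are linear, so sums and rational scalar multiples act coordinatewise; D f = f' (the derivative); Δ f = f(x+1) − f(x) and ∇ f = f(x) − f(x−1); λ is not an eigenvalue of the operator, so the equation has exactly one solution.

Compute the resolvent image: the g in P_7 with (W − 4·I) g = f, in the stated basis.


the image equals g(x) = -(1/4)x^7 + (1/6)x^5 - (105/4)x^4 - (105/4)x^3 - (275/8)x^2 - (2605/8)x - 1281/8

write g with unknown coordinates in the stated basis and equate coefficients in (W − 4·I) g = f
solving from the highest basis element down gives g = -(1/4)x^7 + (1/6)x^5 - (105/4)x^4 - (105/4)x^3 - (275/8)x^2 - (2605/8)x - 1281/8
check: W g = -105x^4 - 105x^3 - (275/2)x^2 - (2605/2)x - 639
so W g − 4·g = x^7 - (2/3)x^5 + 3/2 = f ✓


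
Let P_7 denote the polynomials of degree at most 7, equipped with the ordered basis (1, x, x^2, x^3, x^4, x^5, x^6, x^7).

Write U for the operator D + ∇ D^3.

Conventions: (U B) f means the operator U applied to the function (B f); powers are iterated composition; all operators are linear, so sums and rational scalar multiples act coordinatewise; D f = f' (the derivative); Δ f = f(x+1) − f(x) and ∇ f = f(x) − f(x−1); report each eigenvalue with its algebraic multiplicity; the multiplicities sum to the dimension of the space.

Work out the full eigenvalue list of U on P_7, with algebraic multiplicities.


λ = 0 (multiplicity 8)

image of 1: 0
image of x: 1
image of x^2: 2x
image of x^3: 3x^2
image of x^4: 4x^3 + 24
image of x^5: 5x^4 + 120x - 60
image of x^6: 6x^5 + 360x^2 - 360x + 120
image of x^7: 7x^6 + 840x^3 - 1260x^2 + 840x - 210
the matrix is upper triangular; its diagonal is (0, 0, 0, 0, 0, 0, 0, 0)
for a triangular matrix the eigenvalues are the diagonal entries, with algebraic multiplicity their repetition count


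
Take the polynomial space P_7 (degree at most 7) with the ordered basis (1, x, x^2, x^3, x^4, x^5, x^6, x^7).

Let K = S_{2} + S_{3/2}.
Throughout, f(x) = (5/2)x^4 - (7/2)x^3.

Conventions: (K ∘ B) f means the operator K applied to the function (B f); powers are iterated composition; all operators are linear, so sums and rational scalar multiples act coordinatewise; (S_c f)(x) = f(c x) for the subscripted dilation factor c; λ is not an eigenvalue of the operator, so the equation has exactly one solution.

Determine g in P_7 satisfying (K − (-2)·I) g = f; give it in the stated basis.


write g with unknown coordinates in the stated basis and equate coefficients in (K − (-2)·I) g = f
solving from the highest basis element down gives g = (40/369)x^4 - (28/107)x^3
check: K g = (1685/738)x^4 - (637/214)x^3
so K g − (-2)·g = (5/2)x^4 - (7/2)x^3 = f ✓

g(x) = (40/369)x^4 - (28/107)x^3


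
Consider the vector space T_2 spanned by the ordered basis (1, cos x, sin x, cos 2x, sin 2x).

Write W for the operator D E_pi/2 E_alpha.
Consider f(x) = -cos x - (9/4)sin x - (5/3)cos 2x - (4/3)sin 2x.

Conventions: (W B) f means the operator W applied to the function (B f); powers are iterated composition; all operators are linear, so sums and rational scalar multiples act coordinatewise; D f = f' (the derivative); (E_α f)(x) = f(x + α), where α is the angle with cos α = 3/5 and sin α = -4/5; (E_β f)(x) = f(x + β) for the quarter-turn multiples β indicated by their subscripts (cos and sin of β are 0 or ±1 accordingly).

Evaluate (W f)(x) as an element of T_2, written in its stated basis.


g(x) = -(6/5)cos x + (43/20)sin x + (184/75)cos 2x + (262/75)sin 2x

E_alpha f = (6/5)cos x - (43/20)sin x + (131/75)cos 2x - (92/75)sin 2x
E_pi/2 E_alpha f = -(43/20)cos x - (6/5)sin x - (131/75)cos 2x + (92/75)sin 2x
D E_pi/2 E_alpha f = -(6/5)cos x + (43/20)sin x + (184/75)cos 2x + (262/75)sin 2x


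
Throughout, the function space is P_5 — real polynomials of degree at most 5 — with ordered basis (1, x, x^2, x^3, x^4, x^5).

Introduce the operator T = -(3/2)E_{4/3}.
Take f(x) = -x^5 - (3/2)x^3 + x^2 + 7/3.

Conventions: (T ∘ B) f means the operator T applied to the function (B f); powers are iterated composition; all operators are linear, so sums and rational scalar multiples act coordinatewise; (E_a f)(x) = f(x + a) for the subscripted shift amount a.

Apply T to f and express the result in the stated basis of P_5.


the result is g(x) = (3/2)x^5 + 10x^4 + (347/12)x^3 + (775/18)x^2 + (856/27)x + 889/162

E_{4/3} f = -x^5 - (20/3)x^4 - (347/18)x^3 - (775/27)x^2 - (1712/81)x - 889/243
(-(3/2)E_{4/3}) f = (3/2)x^5 + 10x^4 + (347/12)x^3 + (775/18)x^2 + (856/27)x + 889/162


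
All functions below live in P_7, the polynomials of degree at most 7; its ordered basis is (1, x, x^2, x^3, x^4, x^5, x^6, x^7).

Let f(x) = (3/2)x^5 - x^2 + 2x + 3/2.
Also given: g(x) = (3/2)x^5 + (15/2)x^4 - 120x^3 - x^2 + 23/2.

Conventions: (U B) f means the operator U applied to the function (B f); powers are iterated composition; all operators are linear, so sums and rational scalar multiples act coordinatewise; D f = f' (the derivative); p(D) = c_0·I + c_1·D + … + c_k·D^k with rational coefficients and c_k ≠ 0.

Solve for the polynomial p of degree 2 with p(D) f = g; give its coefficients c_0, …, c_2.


p(D) = I + D − 4·D^2, i.e. c_0 = 1, c_1 = 1, c_2 = -4

D^0 f = (3/2)x^5 - x^2 + 2x + 3/2
D^1 f = (15/2)x^4 - 2x + 2
D^2 f = 30x^3 - 2
matching coefficients of g against c_0 f + c_1 Df + … from the top degree down determines the c_i
solution: c_0 = 1, c_1 = 1, c_2 = -4


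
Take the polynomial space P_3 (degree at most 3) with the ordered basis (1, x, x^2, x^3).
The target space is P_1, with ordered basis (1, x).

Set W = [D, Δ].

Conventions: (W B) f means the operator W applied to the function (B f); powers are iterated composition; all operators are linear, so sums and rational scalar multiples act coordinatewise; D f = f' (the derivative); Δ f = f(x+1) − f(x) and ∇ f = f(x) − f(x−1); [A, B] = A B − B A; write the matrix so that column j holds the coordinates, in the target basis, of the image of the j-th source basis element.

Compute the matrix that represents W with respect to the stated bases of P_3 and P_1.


image of 1: 0
image of x: 0
image of x^2: 0
image of x^3: 0
each image's coordinates form column j of the matrix

the matrix is [[0, 0, 0, 0]; [0, 0, 0, 0]] (rows listed top to bottom)


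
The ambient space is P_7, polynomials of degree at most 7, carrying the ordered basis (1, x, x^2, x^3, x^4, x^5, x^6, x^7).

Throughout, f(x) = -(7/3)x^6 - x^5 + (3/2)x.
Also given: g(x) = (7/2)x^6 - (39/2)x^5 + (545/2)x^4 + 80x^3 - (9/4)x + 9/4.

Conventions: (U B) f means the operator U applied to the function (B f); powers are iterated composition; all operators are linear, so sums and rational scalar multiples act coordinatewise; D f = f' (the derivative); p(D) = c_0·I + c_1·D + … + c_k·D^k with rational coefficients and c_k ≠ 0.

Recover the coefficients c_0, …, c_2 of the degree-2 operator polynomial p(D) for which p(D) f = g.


D^0 f = -(7/3)x^6 - x^5 + (3/2)x
D^1 f = -14x^5 - 5x^4 + 3/2
D^2 f = -70x^4 - 20x^3
matching coefficients of g against c_0 f + c_1 Df + … from the top degree down determines the c_i
solution: c_0 = -3/2, c_1 = 3/2, c_2 = -4

c_0 = -3/2, c_1 = 3/2, c_2 = -4


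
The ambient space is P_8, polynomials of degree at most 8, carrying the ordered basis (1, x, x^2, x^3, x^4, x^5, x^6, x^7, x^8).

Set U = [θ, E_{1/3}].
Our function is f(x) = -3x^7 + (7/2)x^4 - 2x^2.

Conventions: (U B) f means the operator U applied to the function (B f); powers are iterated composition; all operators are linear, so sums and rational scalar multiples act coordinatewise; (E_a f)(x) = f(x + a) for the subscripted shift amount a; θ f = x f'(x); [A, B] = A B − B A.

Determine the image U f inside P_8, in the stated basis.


g(x) = 7x^6 + 14x^5 + (35/3)x^4 + (14/27)x^3 - (91/27)x^2 - (4/81)x + 205/729

E_{1/3} f = -3x^7 - 7x^6 - 7x^5 - (7/18)x^4 + (91/27)x^3 + (2/27)x^2 - (205/243)x - 263/1458
θ E_{1/3} f = -21x^7 - 42x^6 - 35x^5 - (14/9)x^4 + (91/9)x^3 + (4/27)x^2 - (205/243)x
θ f = -21x^7 + 14x^4 - 4x^2
E_{1/3} θ f = -21x^7 - 49x^6 - 49x^5 - (119/9)x^4 + (259/27)x^3 + (95/27)x^2 - (193/243)x - 205/729
[θ, E_{1/3}] f = 7x^6 + 14x^5 + (35/3)x^4 + (14/27)x^3 - (91/27)x^2 - (4/81)x + 205/729


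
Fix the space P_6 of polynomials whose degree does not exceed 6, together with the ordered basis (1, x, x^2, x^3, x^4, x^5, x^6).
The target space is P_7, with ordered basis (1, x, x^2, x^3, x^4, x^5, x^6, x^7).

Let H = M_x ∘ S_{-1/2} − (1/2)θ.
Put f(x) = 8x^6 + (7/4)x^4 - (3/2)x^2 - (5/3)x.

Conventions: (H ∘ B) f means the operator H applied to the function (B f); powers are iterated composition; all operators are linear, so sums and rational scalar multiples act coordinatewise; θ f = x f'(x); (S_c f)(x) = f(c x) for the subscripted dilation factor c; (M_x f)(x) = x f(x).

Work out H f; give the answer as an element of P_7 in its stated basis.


the image equals g(x) = (1/8)x^7 - 24x^6 + (7/64)x^5 - (7/2)x^4 - (3/8)x^3 + (7/3)x^2 + (5/6)x

S_{-1/2} f = (1/8)x^6 + (7/64)x^4 - (3/8)x^2 + (5/6)x
M_x S_{-1/2} f = (1/8)x^7 + (7/64)x^5 - (3/8)x^3 + (5/6)x^2
θ f = 48x^6 + 7x^4 - 3x^2 - (5/3)x
(-(1/2)θ) f = -24x^6 - (7/2)x^4 + (3/2)x^2 + (5/6)x
(M_x ∘ S_{-1/2} − (1/2)θ) f = (1/8)x^7 - 24x^6 + (7/64)x^5 - (7/2)x^4 - (3/8)x^3 + (7/3)x^2 + (5/6)x


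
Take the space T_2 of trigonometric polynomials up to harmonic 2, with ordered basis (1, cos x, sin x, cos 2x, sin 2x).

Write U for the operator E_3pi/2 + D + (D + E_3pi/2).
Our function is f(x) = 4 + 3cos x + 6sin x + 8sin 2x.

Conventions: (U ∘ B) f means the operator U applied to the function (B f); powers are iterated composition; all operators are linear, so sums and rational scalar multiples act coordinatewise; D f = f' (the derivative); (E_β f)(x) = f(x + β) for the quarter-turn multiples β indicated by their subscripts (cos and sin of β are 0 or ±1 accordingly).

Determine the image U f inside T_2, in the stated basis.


the image equals g(x) = 8 + 32cos 2x - 16sin 2x

E_3pi/2 f = 4 - 6cos x + 3sin x - 8sin 2x
D f = 6cos x - 3sin x + 16cos 2x
D f = 6cos x - 3sin x + 16cos 2x
E_3pi/2 f = 4 - 6cos x + 3sin x - 8sin 2x
(D + E_3pi/2) f = 4 + 16cos 2x - 8sin 2x
(E_3pi/2 + D + (D + E_3pi/2)) f = 8 + 32cos 2x - 16sin 2x


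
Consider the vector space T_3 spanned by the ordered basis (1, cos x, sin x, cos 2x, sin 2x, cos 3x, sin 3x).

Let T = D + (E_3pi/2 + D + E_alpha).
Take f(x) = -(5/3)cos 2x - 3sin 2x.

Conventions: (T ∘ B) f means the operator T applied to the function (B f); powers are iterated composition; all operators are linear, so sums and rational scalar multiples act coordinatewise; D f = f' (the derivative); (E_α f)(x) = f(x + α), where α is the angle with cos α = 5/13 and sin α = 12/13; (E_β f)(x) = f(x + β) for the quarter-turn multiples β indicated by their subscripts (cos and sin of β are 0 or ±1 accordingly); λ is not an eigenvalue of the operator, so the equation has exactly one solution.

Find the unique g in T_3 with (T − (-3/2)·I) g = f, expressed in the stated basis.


write g with unknown coordinates in the stated basis and equate coefficients in (T − (-3/2)·I) g = f
solving from the highest basis element down gives g = (9782/15025)cos 2x - (14678/45075)sin 2x
check: T g = -(119144/45075)cos 2x - (37736/15025)sin 2x
so T g − (-3/2)·g = -(5/3)cos 2x - 3sin 2x = f ✓

the result is g(x) = (9782/15025)cos 2x - (14678/45075)sin 2x


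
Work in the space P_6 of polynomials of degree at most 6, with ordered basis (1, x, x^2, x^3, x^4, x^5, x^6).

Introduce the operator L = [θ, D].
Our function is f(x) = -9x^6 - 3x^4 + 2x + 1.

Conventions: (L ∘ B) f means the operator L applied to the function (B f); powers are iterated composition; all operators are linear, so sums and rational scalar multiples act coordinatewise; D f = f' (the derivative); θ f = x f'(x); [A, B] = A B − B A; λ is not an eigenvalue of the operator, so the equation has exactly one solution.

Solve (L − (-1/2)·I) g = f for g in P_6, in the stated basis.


g(x) = -18x^6 - 216x^5 - 2166x^4 - 17328x^3 - 103968x^2 - 415868x - 831734

write g with unknown coordinates in the stated basis and equate coefficients in (L − (-1/2)·I) g = f
solving from the highest basis element down gives g = -18x^6 - 216x^5 - 2166x^4 - 17328x^3 - 103968x^2 - 415868x - 831734
check: L g = 108x^5 + 1080x^4 + 8664x^3 + 51984x^2 + 207936x + 415868
so L g − (-1/2)·g = -9x^6 - 3x^4 + 2x + 1 = f ✓


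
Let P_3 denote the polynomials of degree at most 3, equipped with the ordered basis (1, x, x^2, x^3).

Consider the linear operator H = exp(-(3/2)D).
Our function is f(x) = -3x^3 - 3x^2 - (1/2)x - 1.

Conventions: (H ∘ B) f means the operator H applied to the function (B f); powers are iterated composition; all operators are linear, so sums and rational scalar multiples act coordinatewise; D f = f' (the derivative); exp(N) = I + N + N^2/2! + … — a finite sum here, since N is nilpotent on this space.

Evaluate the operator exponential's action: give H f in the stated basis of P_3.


the image equals g(x) = -3x^3 + (21/2)x^2 - (47/4)x + 25/8

order-1 term: (27/2)x^2 + 9x + 3/4
order-2 term: -(81/4)x - 27/4
order-3 term: 81/8
the series for exp(-(3/2)D) f terminates at order 3
exp(-(3/2)D) f = -3x^3 + (21/2)x^2 - (47/4)x + 25/8


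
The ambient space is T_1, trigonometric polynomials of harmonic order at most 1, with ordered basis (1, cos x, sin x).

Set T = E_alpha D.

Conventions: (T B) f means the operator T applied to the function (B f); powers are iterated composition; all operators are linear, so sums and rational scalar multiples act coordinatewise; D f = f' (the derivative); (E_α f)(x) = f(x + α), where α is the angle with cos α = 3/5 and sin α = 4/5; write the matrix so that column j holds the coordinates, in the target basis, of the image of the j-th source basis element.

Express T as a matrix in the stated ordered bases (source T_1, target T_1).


image of 1: 0
image of cos x: -(4/5)cos x - (3/5)sin x
image of sin x: (3/5)cos x - (4/5)sin x
each image's coordinates form column j of the matrix

the matrix is [[0, 0, 0]; [0, -4/5, 3/5]; [0, -3/5, -4/5]] (rows listed top to bottom)


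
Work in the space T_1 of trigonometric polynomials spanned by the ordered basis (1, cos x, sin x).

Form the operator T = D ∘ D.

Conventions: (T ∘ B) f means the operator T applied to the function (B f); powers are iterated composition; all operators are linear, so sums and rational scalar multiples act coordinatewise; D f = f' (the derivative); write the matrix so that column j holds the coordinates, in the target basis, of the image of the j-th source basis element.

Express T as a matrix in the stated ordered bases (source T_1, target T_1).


the matrix is [[0, 0, 0]; [0, -1, 0]; [0, 0, -1]] (rows listed top to bottom)

image of 1: 0
image of cos x: -cos x
image of sin x: -sin x
each image's coordinates form column j of the matrix


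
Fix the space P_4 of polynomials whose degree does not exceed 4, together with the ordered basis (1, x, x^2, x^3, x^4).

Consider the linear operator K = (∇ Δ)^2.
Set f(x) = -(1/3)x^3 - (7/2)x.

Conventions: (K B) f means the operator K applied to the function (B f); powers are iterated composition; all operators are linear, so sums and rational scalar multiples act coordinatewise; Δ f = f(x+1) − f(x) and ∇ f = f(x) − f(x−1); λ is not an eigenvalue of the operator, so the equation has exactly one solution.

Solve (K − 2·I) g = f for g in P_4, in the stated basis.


the image equals g(x) = (1/6)x^3 + (7/4)x

write g with unknown coordinates in the stated basis and equate coefficients in (K − 2·I) g = f
solving from the highest basis element down gives g = (1/6)x^3 + (7/4)x
check: K g = 0
so K g − 2·g = -(1/3)x^3 - (7/2)x = f ✓


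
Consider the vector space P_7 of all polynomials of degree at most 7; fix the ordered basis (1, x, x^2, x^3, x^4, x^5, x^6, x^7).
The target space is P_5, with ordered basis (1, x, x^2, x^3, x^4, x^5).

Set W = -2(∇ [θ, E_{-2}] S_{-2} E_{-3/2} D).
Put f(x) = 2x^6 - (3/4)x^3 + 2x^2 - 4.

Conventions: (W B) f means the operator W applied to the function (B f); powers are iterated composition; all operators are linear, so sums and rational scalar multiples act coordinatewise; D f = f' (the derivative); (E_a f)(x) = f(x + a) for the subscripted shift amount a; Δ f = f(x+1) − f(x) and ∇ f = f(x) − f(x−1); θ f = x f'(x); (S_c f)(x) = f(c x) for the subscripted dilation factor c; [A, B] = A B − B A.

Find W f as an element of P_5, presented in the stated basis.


D f = 12x^5 - (9/4)x^2 + 4x
E_{-3/2} D f = 12x^5 - 90x^4 + 270x^3 - (1629/4)x^2 + (629/2)x - 1635/16
S_{-2} E_{-3/2} D f = -384x^5 - 1440x^4 - 2160x^3 - 1629x^2 - 629x - 1635/16
E_{-2} (S_{-2} E_{-3/2} D) f = -384x^5 + 2400x^4 - 6000x^3 + 7491x^2 - 4673x + 18685/16
θ E_{-2} (S_{-2} E_{-3/2} D) f = -1920x^5 + 9600x^4 - 18000x^3 + 14982x^2 - 4673x
θ (S_{-2} E_{-3/2} D) f = -1920x^5 - 5760x^4 - 6480x^3 - 3258x^2 - 629x
E_{-2} θ (S_{-2} E_{-3/2} D) f = -1920x^5 + 13440x^4 - 37200x^3 + 50982x^2 - 34637x + 9346
[θ, E_{-2}] (S_{-2} E_{-3/2} D) f = -3840x^4 + 19200x^3 - 36000x^2 + 29964x - 9346
∇ [θ, E_{-2}] (S_{-2} E_{-3/2} D) f = -15360x^3 + 80640x^2 - 144960x + 89004
(-2(∇ [θ, E_{-2}] S_{-2} E_{-3/2} D)) f = 30720x^3 - 161280x^2 + 289920x - 178008

the result is g(x) = 30720x^3 - 161280x^2 + 289920x - 178008


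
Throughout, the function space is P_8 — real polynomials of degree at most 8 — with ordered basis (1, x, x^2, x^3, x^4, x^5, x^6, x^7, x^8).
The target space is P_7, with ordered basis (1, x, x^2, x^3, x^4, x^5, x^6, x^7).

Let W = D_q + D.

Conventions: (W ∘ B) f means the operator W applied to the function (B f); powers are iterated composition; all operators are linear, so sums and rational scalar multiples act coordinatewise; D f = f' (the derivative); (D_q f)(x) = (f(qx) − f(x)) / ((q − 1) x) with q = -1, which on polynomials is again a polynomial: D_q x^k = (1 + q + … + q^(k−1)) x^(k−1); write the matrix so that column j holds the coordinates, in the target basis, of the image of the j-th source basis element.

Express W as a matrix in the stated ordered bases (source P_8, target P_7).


image of 1: 0
image of x: 2
image of x^2: 2x
image of x^3: 4x^2
image of x^4: 4x^3
image of x^5: 6x^4
image of x^6: 6x^5
image of x^7: 8x^6
image of x^8: 8x^7
each image's coordinates form column j of the matrix

the matrix is [[0, 2, 0, 0, 0, 0, 0, 0, 0]; [0, 0, 2, 0, 0, 0, 0, 0, 0]; [0, 0, 0, 4, 0, 0, 0, 0, 0]; [0, 0, 0, 0, 4, 0, 0, 0, 0]; [0, 0, 0, 0, 0, 6, 0, 0, 0]; [0, 0, 0, 0, 0, 0, 6, 0, 0]; [0, 0, 0, 0, 0, 0, 0, 8, 0]; [0, 0, 0, 0, 0, 0, 0, 0, 8]] (rows listed top to bottom)


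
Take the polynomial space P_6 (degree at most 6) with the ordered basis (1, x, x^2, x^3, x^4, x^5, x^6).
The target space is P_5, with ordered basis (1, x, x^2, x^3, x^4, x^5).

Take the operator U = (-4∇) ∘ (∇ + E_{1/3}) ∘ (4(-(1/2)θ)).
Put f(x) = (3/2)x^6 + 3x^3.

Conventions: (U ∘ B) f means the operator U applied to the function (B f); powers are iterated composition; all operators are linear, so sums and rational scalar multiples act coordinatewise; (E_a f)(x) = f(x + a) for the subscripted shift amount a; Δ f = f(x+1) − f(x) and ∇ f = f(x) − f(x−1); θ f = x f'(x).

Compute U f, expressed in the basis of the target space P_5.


θ f = 9x^6 + 9x^3
(-(1/2)θ) f = -(9/2)x^6 - (9/2)x^3
(4(-(1/2)θ)) f = -18x^6 - 18x^3
∇ (4(-(1/2)θ)) f = -108x^5 + 270x^4 - 360x^3 + 216x^2 - 54x
E_{1/3} (4(-(1/2)θ)) f = -18x^6 - 36x^5 - 30x^4 - (94/3)x^3 - (64/3)x^2 - (58/9)x - 56/81
(∇ + E_{1/3}) (4(-(1/2)θ)) f = -18x^6 - 144x^5 + 240x^4 - (1174/3)x^3 + (584/3)x^2 - (544/9)x - 56/81
∇ (∇ + E_{1/3}) (4(-(1/2)θ)) f = -108x^5 - 450x^4 + 2040x^3 - 3784x^2 + (9406/3)x - 9112/9
(-4∇) (∇ + E_{1/3}) (4(-(1/2)θ)) f = 432x^5 + 1800x^4 - 8160x^3 + 15136x^2 - (37624/3)x + 36448/9

the result is g(x) = 432x^5 + 1800x^4 - 8160x^3 + 15136x^2 - (37624/3)x + 36448/9


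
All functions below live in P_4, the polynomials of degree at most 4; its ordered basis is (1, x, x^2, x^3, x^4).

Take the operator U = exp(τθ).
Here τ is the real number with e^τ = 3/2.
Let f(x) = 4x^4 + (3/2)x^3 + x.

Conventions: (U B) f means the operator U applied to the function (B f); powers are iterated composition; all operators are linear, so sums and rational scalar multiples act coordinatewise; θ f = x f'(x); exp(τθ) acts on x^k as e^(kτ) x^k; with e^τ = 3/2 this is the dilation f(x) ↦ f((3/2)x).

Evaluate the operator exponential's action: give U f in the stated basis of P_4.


the result is g(x) = (81/4)x^4 + (81/16)x^3 + (3/2)x

exp(τθ) x^k = e^(kτ) x^k; with e^τ = 3/2 this sends x^k to (3/2)^k x^k
x ↦ 3/2 x
x^3 ↦ 27/8 x^3
x^4 ↦ 81/16 x^4
applying this coordinatewise to f: exp(τθ) f = (81/4)x^4 + (81/16)x^3 + (3/2)x


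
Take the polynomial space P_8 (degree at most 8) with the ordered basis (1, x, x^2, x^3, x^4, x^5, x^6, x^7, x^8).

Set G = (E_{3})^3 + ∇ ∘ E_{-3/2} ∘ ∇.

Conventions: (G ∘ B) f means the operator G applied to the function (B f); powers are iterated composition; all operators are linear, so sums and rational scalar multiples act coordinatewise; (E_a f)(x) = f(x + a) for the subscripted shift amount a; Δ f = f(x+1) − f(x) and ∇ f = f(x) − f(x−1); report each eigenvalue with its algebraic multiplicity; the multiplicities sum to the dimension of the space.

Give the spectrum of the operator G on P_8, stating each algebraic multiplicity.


image of 1: 1
image of x: x + 9
image of x^2: x^2 + 18x + 83
image of x^3: x^3 + 27x^2 + 249x + 714
image of x^4: x^4 + 36x^3 + 498x^2 + 2856x + 6638
image of x^5: x^5 + 45x^4 + 830x^3 + 7140x^2 + 33190x + 117423/2
image of x^6: x^6 + 54x^5 + 1245x^4 + 14280x^3 + 99570x^2 + 352269x + 4262419/8
image of x^7: x^7 + 63x^6 + 1743x^5 + 24990x^4 + 232330x^3 + (2465883/2)x^2 + (29836933/8)x + 76443819/16
image of x^8: x^8 + 72x^7 + 2324x^6 + 39984x^5 + 464660x^4 + 3287844x^3 + (29836933/2)x^2 + (76443819/2)x + 344529709/8
the matrix is upper triangular; its diagonal is (1, 1, 1, 1, 1, 1, 1, 1, 1)
for a triangular matrix the eigenvalues are the diagonal entries, with algebraic multiplicity their repetition count

λ = 1 (multiplicity 9)


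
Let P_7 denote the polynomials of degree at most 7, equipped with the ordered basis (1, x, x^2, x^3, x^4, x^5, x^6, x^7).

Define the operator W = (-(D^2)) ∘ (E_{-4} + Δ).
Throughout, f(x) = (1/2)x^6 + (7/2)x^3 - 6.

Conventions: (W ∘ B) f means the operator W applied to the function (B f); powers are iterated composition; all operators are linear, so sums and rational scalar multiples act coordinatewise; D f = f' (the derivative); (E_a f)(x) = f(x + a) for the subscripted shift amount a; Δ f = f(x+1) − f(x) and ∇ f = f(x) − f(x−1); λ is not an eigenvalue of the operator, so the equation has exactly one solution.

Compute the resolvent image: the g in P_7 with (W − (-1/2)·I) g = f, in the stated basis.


write g with unknown coordinates in the stated basis and equate coefficients in (W − (-1/2)·I) g = f
solving from the highest basis element down gives g = x^6 + 60x^4 - 713x^3 + 7560x^2 - 32316x + 95796
check: W g = -30x^4 + 360x^3 - 3780x^2 + 16158x - 47904
so W g − (-1/2)·g = (1/2)x^6 + (7/2)x^3 - 6 = f ✓

g(x) = x^6 + 60x^4 - 713x^3 + 7560x^2 - 32316x + 95796


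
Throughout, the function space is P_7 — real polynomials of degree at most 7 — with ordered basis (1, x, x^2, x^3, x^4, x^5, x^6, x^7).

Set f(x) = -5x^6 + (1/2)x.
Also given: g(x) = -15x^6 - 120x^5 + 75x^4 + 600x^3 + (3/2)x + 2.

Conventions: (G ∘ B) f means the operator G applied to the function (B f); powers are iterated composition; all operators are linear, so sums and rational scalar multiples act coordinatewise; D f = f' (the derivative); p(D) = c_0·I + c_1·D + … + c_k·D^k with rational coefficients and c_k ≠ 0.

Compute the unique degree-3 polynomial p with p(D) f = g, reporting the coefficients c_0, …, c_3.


D^0 f = -5x^6 + (1/2)x
D^1 f = -30x^5 + 1/2
D^2 f = -150x^4
D^3 f = -600x^3
matching coefficients of g against c_0 f + c_1 Df + … from the top degree down determines the c_i
solution: c_0 = 3, c_1 = 4, c_2 = -1/2, c_3 = -1

c_0 = 3, c_1 = 4, c_2 = -1/2, c_3 = -1


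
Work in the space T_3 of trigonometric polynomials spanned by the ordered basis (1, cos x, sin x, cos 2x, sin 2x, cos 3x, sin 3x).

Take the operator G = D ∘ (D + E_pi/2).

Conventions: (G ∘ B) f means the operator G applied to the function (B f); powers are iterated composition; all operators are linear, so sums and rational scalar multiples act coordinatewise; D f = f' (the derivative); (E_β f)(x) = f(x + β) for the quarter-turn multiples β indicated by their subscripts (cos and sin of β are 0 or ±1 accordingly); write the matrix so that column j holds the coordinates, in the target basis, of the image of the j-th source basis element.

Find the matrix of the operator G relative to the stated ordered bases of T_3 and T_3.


the matrix is [[0, 0, 0, 0, 0, 0, 0]; [0, -2, 0, 0, 0, 0, 0]; [0, 0, -2, 0, 0, 0, 0]; [0, 0, 0, -4, -2, 0, 0]; [0, 0, 0, 2, -4, 0, 0]; [0, 0, 0, 0, 0, -6, 0]; [0, 0, 0, 0, 0, 0, -6]] (rows listed top to bottom)

image of 1: 0
image of cos x: -2cos x
image of sin x: -2sin x
image of cos 2x: -4cos 2x + 2sin 2x
image of sin 2x: -2cos 2x - 4sin 2x
image of cos 3x: -6cos 3x
image of sin 3x: -6sin 3x
each image's coordinates form column j of the matrix
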